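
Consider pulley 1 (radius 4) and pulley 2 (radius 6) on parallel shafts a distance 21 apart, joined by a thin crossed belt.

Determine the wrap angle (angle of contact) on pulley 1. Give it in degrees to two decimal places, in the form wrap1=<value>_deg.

wrap1=236.87_deg

crossed belt: β = asin((r1+r2)/C) = asin(10/21) = 28.4369°
wrap1 = wrap2 = π + 2β = 236.8738°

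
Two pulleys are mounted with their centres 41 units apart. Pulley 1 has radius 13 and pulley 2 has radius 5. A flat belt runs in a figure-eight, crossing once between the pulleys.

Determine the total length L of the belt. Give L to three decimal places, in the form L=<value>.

crossed belt: β = asin((r1+r2)/C) = asin(18/41) = 26.0416°
wrap1 = wrap2 = π + 2β = 232.0833°
tangent length = C·cosβ = 36.8375
L = (r1+r2)·wrap + 2·C·cosβ = 18·4.0506 + 2·36.8375 = 146.5861

L=146.586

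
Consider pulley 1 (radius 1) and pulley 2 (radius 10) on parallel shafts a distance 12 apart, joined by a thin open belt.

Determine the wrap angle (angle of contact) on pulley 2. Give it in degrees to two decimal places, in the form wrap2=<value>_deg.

wrap2=277.18_deg

open belt: β = asin((r2−r1)/C) = asin(9/12) = 48.5904°
wrap1 = π − 2β = 82.8192°
wrap2 = π + 2β = 277.1808°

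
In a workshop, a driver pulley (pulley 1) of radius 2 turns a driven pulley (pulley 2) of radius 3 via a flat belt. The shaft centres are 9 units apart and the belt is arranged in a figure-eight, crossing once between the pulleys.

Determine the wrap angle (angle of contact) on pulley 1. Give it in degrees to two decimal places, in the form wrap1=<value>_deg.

crossed belt: β = asin((r1+r2)/C) = asin(5/9) = 33.7490°
wrap1 = wrap2 = π + 2β = 247.4980°

wrap1=247.50_deg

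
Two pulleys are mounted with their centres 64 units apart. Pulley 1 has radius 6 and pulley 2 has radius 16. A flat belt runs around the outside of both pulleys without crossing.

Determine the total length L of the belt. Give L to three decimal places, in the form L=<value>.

open belt: β = asin((r2−r1)/C) = asin(10/64) = 8.9893°
wrap1 = π − 2β = 162.0214°
wrap2 = π + 2β = 197.9786°
tangent length = C·cosβ = 63.2139
L = r1·wrap1 + r2·wrap2 + 2·C·cosβ = 6·2.8278 + 16·3.4554 + 2·63.2139 = 198.6807

L=198.681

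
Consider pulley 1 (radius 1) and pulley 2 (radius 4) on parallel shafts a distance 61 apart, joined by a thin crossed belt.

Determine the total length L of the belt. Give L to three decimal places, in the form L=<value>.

L=138.118

crossed belt: β = asin((r1+r2)/C) = asin(5/61) = 4.7017°
wrap1 = wrap2 = π + 2β = 189.4033°
tangent length = C·cosβ = 60.7947
L = (r1+r2)·wrap + 2·C·cosβ = 5·3.3057 + 2·60.7947 = 138.1180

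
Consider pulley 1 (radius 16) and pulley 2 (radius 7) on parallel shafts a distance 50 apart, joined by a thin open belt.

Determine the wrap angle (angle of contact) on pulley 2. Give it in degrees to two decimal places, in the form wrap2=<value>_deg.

open belt: β = asin((r2−r1)/C) = asin(-9/50) = -10.3698°
wrap1 = π − 2β = 200.7395°
wrap2 = π + 2β = 159.2605°

wrap2=159.26_deg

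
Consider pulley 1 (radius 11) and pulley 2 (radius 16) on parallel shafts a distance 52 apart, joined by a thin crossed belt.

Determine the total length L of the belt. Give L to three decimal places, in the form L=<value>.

crossed belt: β = asin((r1+r2)/C) = asin(27/52) = 31.2807°
wrap1 = wrap2 = π + 2β = 242.5613°
tangent length = C·cosβ = 44.4410
L = (r1+r2)·wrap + 2·C·cosβ = 27·4.2335 + 2·44.4410 = 203.1863

L=203.186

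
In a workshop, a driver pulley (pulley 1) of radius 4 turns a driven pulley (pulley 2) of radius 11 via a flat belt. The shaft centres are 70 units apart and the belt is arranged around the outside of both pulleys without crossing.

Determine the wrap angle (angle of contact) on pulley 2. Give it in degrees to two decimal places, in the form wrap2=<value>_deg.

open belt: β = asin((r2−r1)/C) = asin(7/70) = 5.7392°
wrap1 = π − 2β = 168.5217°
wrap2 = π + 2β = 191.4783°

wrap2=191.48_deg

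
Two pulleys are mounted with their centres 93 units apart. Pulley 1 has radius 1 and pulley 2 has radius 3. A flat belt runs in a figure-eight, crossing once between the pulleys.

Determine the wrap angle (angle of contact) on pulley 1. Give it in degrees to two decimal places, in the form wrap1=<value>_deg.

wrap1=184.93_deg

crossed belt: β = asin((r1+r2)/C) = asin(4/93) = 2.4651°
wrap1 = wrap2 = π + 2β = 184.9302°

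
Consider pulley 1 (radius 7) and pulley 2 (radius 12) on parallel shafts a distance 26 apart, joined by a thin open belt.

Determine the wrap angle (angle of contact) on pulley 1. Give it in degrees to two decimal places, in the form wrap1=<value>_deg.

open belt: β = asin((r2−r1)/C) = asin(5/26) = 11.0875°
wrap1 = π − 2β = 157.8250°
wrap2 = π + 2β = 202.1750°

wrap1=157.83_deg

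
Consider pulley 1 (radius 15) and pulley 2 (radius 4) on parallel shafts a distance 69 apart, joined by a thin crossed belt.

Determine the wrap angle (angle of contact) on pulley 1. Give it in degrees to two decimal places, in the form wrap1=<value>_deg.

crossed belt: β = asin((r1+r2)/C) = asin(19/69) = 15.9836°
wrap1 = wrap2 = π + 2β = 211.9672°

wrap1=211.97_deg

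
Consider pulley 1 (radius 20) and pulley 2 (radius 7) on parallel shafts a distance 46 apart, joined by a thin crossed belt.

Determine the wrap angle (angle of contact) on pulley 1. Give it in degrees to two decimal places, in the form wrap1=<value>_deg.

wrap1=251.88_deg

crossed belt: β = asin((r1+r2)/C) = asin(27/46) = 35.9413°
wrap1 = wrap2 = π + 2β = 251.8827°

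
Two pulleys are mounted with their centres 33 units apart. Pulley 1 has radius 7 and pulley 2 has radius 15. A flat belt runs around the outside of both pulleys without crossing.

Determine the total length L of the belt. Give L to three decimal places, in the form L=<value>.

L=137.064

open belt: β = asin((r2−r1)/C) = asin(8/33) = 14.0297°
wrap1 = π − 2β = 151.9407°
wrap2 = π + 2β = 208.0593°
tangent length = C·cosβ = 32.0156
L = r1·wrap1 + r2·wrap2 + 2·C·cosβ = 7·2.6519 + 15·3.6313 + 2·32.0156 = 137.0641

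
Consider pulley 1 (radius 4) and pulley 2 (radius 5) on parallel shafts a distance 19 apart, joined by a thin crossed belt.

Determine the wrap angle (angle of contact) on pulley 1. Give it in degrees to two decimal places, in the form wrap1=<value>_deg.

wrap1=236.55_deg

crossed belt: β = asin((r1+r2)/C) = asin(9/19) = 28.2737°
wrap1 = wrap2 = π + 2β = 236.5474°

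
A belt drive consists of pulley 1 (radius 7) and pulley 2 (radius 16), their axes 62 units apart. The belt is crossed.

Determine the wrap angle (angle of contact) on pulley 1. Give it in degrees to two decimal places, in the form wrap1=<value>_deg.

crossed belt: β = asin((r1+r2)/C) = asin(23/62) = 21.7753°
wrap1 = wrap2 = π + 2β = 223.5506°

wrap1=223.55_deg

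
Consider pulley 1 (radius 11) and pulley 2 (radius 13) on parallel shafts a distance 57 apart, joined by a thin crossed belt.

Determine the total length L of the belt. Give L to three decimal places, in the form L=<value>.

L=199.661

crossed belt: β = asin((r1+r2)/C) = asin(24/57) = 24.9011°
wrap1 = wrap2 = π + 2β = 229.8021°
tangent length = C·cosβ = 51.7011
L = (r1+r2)·wrap + 2·C·cosβ = 24·4.0108 + 2·51.7011 = 199.6614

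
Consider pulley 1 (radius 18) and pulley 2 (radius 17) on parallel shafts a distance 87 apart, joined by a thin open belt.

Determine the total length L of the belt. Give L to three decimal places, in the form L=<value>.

L=283.967

open belt: β = asin((r2−r1)/C) = asin(-1/87) = -0.6586°
wrap1 = π − 2β = 181.3172°
wrap2 = π + 2β = 178.6828°
tangent length = C·cosβ = 86.9943
L = r1·wrap1 + r2·wrap2 + 2·C·cosβ = 18·3.1646 + 17·3.1186 + 2·86.9943 = 283.9672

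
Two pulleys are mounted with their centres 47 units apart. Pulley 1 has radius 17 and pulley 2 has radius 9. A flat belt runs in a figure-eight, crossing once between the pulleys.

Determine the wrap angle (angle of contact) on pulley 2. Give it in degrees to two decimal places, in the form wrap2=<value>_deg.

wrap2=247.17_deg

crossed belt: β = asin((r1+r2)/C) = asin(26/47) = 33.5862°
wrap1 = wrap2 = π + 2β = 247.1725°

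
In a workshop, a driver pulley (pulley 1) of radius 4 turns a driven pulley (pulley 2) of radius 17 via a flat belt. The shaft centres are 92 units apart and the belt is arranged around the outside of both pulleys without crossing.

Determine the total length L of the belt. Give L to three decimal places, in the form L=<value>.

open belt: β = asin((r2−r1)/C) = asin(13/92) = 8.1233°
wrap1 = π − 2β = 163.7533°
wrap2 = π + 2β = 196.2467°
tangent length = C·cosβ = 91.0769
L = r1·wrap1 + r2·wrap2 + 2·C·cosβ = 4·2.8580 + 17·3.4252 + 2·91.0769 = 251.8135

L=251.813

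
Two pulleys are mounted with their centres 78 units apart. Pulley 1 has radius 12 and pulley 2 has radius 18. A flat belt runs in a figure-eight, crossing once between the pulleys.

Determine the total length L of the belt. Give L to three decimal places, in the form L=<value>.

crossed belt: β = asin((r1+r2)/C) = asin(30/78) = 22.6199°
wrap1 = wrap2 = π + 2β = 225.2397°
tangent length = C·cosβ = 72.0000
L = (r1+r2)·wrap + 2·C·cosβ = 30·3.9312 + 2·72.0000 = 261.9352

L=261.935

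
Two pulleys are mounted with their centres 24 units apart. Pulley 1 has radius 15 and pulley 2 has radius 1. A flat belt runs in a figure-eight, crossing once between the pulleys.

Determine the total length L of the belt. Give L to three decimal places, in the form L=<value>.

crossed belt: β = asin((r1+r2)/C) = asin(16/24) = 41.8103°
wrap1 = wrap2 = π + 2β = 263.6206°
tangent length = C·cosβ = 17.8885
L = (r1+r2)·wrap + 2·C·cosβ = 16·4.6010 + 2·17.8885 = 109.3939

L=109.394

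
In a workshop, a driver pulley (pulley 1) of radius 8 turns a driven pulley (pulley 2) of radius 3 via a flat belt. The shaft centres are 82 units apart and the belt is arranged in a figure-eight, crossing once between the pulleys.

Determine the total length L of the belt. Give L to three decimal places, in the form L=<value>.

crossed belt: β = asin((r1+r2)/C) = asin(11/82) = 7.7093°
wrap1 = wrap2 = π + 2β = 195.4185°
tangent length = C·cosβ = 81.2588
L = (r1+r2)·wrap + 2·C·cosβ = 11·3.4107 + 2·81.2588 = 200.0354

L=200.035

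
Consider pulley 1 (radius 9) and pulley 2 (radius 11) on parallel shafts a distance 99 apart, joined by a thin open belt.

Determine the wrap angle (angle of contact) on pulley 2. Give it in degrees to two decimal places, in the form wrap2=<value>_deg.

open belt: β = asin((r2−r1)/C) = asin(2/99) = 1.1576°
wrap1 = π − 2β = 177.6849°
wrap2 = π + 2β = 182.3151°

wrap2=182.32_deg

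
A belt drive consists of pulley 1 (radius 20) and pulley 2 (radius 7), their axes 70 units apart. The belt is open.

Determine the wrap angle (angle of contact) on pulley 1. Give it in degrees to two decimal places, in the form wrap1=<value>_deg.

open belt: β = asin((r2−r1)/C) = asin(-13/70) = -10.7028°
wrap1 = π − 2β = 201.4056°
wrap2 = π + 2β = 158.5944°

wrap1=201.41_deg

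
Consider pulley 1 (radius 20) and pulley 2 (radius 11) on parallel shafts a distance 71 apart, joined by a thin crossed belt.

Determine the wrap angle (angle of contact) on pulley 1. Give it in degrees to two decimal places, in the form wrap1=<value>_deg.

wrap1=231.78_deg

crossed belt: β = asin((r1+r2)/C) = asin(31/71) = 25.8884°
wrap1 = wrap2 = π + 2β = 231.7768°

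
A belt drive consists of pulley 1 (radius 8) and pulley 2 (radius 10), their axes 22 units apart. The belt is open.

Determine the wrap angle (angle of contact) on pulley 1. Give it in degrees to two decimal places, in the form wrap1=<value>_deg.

open belt: β = asin((r2−r1)/C) = asin(2/22) = 5.2159°
wrap1 = π − 2β = 169.5682°
wrap2 = π + 2β = 190.4318°

wrap1=169.57_deg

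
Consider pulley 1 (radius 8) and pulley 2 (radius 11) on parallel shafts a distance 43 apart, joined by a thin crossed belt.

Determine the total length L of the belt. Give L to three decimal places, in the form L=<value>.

crossed belt: β = asin((r1+r2)/C) = asin(19/43) = 26.2226°
wrap1 = wrap2 = π + 2β = 232.4453°
tangent length = C·cosβ = 38.5746
L = (r1+r2)·wrap + 2·C·cosβ = 19·4.0569 + 2·38.5746 = 154.2310

L=154.231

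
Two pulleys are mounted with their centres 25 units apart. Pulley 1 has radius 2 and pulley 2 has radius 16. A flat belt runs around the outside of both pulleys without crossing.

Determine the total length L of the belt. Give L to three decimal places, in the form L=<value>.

L=114.616

open belt: β = asin((r2−r1)/C) = asin(14/25) = 34.0558°
wrap1 = π − 2β = 111.8884°
wrap2 = π + 2β = 248.1116°
tangent length = C·cosβ = 20.7123
L = r1·wrap1 + r2·wrap2 + 2·C·cosβ = 2·1.9528 + 16·4.3304 + 2·20.7123 = 114.6161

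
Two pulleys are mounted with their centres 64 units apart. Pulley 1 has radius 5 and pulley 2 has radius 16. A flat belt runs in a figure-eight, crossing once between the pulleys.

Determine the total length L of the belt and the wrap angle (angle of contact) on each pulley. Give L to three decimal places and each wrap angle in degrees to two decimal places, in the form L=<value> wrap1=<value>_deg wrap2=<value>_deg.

crossed belt: β = asin((r1+r2)/C) = asin(21/64) = 19.1550°
wrap1 = wrap2 = π + 2β = 218.3100°
tangent length = C·cosβ = 60.4566
L = (r1+r2)·wrap + 2·C·cosβ = 21·3.8102 + 2·60.4566 = 200.9280

L=200.928 wrap1=218.31_deg wrap2=218.31_deg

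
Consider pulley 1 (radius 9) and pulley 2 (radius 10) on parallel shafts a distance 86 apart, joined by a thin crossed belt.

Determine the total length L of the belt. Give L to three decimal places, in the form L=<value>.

crossed belt: β = asin((r1+r2)/C) = asin(19/86) = 12.7637°
wrap1 = wrap2 = π + 2β = 205.5274°
tangent length = C·cosβ = 83.8749
L = (r1+r2)·wrap + 2·C·cosβ = 19·3.5871 + 2·83.8749 = 235.9053

L=235.905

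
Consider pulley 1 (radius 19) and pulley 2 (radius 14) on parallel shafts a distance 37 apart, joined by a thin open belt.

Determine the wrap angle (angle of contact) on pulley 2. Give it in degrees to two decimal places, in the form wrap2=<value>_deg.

open belt: β = asin((r2−r1)/C) = asin(-5/37) = -7.7664°
wrap1 = π − 2β = 195.5329°
wrap2 = π + 2β = 164.4671°

wrap2=164.47_deg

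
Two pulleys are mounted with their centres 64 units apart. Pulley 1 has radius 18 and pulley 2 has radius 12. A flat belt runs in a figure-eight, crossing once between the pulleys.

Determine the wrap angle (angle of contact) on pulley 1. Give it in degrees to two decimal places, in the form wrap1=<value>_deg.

wrap1=235.91_deg

crossed belt: β = asin((r1+r2)/C) = asin(30/64) = 27.9532°
wrap1 = wrap2 = π + 2β = 235.9064°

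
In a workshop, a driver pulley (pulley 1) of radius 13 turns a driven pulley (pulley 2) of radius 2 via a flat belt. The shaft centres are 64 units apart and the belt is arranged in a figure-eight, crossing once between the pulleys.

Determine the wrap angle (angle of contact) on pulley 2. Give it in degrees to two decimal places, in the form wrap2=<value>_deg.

crossed belt: β = asin((r1+r2)/C) = asin(15/64) = 13.5548°
wrap1 = wrap2 = π + 2β = 207.1096°

wrap2=207.11_deg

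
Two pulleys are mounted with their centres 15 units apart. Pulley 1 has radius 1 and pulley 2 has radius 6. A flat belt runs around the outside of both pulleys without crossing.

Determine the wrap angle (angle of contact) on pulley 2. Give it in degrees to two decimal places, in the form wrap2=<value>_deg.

wrap2=218.94_deg

open belt: β = asin((r2−r1)/C) = asin(5/15) = 19.4712°
wrap1 = π − 2β = 141.0576°
wrap2 = π + 2β = 218.9424°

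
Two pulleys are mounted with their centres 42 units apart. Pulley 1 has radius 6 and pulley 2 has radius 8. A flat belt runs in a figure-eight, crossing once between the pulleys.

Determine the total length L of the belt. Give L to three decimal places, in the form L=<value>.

L=132.694

crossed belt: β = asin((r1+r2)/C) = asin(14/42) = 19.4712°
wrap1 = wrap2 = π + 2β = 218.9424°
tangent length = C·cosβ = 39.5980
L = (r1+r2)·wrap + 2·C·cosβ = 14·3.8213 + 2·39.5980 = 132.6937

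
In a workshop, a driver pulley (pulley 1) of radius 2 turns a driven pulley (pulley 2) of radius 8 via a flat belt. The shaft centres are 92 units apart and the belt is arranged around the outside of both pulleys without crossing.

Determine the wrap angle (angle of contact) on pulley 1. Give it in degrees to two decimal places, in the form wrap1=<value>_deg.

open belt: β = asin((r2−r1)/C) = asin(6/92) = 3.7393°
wrap1 = π − 2β = 172.5213°
wrap2 = π + 2β = 187.4787°

wrap1=172.52_deg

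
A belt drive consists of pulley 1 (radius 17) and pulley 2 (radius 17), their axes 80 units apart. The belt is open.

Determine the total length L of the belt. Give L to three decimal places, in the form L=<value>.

open belt: β = asin((r2−r1)/C) = asin(0/80) = 0.0000°
wrap1 = π − 2β = 180.0000°
wrap2 = π + 2β = 180.0000°
tangent length = C·cosβ = 80.0000
L = r1·wrap1 + r2·wrap2 + 2·C·cosβ = 17·3.1416 + 17·3.1416 + 2·80.0000 = 266.8142

L=266.814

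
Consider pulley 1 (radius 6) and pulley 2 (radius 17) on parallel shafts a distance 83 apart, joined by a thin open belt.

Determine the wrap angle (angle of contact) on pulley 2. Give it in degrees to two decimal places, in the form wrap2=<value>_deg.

wrap2=195.23_deg

open belt: β = asin((r2−r1)/C) = asin(11/83) = 7.6158°
wrap1 = π − 2β = 164.7684°
wrap2 = π + 2β = 195.2316°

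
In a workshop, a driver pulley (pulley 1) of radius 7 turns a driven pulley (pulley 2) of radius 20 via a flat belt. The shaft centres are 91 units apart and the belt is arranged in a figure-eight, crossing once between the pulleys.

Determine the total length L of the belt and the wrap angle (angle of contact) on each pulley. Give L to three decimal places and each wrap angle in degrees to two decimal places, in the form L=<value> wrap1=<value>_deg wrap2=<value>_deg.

L=274.894 wrap1=214.52_deg wrap2=214.52_deg

crossed belt: β = asin((r1+r2)/C) = asin(27/91) = 17.2597°
wrap1 = wrap2 = π + 2β = 214.5194°
tangent length = C·cosβ = 86.9022
L = (r1+r2)·wrap + 2·C·cosβ = 27·3.7441 + 2·86.9022 = 274.8944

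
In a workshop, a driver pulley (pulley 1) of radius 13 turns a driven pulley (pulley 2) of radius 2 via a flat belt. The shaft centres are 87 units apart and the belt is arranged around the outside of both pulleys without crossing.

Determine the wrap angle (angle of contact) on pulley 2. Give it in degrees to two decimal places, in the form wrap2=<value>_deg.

open belt: β = asin((r2−r1)/C) = asin(-11/87) = -7.2637°
wrap1 = π − 2β = 194.5275°
wrap2 = π + 2β = 165.4725°

wrap2=165.47_deg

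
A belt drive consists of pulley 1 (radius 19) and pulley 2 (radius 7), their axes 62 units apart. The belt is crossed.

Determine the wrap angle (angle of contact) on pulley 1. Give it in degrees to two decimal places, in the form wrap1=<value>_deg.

wrap1=229.59_deg

crossed belt: β = asin((r1+r2)/C) = asin(26/62) = 24.7939°
wrap1 = wrap2 = π + 2β = 229.5877°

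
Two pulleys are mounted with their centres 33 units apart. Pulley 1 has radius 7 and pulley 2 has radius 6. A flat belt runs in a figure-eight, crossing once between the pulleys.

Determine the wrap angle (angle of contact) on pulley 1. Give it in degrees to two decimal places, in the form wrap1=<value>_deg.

wrap1=226.40_deg

crossed belt: β = asin((r1+r2)/C) = asin(13/33) = 23.1998°
wrap1 = wrap2 = π + 2β = 226.3997°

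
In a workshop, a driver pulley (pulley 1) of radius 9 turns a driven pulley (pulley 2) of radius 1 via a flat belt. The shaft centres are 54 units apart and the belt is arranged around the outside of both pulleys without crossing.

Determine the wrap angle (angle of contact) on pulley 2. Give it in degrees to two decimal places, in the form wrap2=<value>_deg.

open belt: β = asin((r2−r1)/C) = asin(-8/54) = -8.5196°
wrap1 = π − 2β = 197.0392°
wrap2 = π + 2β = 162.9608°

wrap2=162.96_deg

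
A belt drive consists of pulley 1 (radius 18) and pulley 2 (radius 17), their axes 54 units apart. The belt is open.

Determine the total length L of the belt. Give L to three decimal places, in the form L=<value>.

open belt: β = asin((r2−r1)/C) = asin(-1/54) = -1.0611°
wrap1 = π − 2β = 182.1222°
wrap2 = π + 2β = 177.8778°
tangent length = C·cosβ = 53.9907
L = r1·wrap1 + r2·wrap2 + 2·C·cosβ = 18·3.1786 + 17·3.1046 + 2·53.9907 = 217.9743

L=217.974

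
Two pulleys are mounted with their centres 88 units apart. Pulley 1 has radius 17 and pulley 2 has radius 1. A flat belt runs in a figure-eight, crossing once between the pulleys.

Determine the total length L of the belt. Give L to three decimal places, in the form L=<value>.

L=236.243

crossed belt: β = asin((r1+r2)/C) = asin(18/88) = 11.8029°
wrap1 = wrap2 = π + 2β = 203.6058°
tangent length = C·cosβ = 86.1394
L = (r1+r2)·wrap + 2·C·cosβ = 18·3.5536 + 2·86.1394 = 236.2435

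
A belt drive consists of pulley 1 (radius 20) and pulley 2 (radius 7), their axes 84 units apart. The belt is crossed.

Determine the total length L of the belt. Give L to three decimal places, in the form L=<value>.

L=261.579

crossed belt: β = asin((r1+r2)/C) = asin(27/84) = 18.7493°
wrap1 = wrap2 = π + 2β = 217.4987°
tangent length = C·cosβ = 79.5424
L = (r1+r2)·wrap + 2·C·cosβ = 27·3.7961 + 2·79.5424 = 261.5787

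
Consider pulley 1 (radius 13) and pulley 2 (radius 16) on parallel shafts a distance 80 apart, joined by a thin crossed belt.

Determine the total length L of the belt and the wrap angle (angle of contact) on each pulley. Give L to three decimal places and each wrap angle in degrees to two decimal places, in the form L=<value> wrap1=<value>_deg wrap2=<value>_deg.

L=261.739 wrap1=222.51_deg wrap2=222.51_deg

crossed belt: β = asin((r1+r2)/C) = asin(29/80) = 21.2538°
wrap1 = wrap2 = π + 2β = 222.5076°
tangent length = C·cosβ = 74.5587
L = (r1+r2)·wrap + 2·C·cosβ = 29·3.8835 + 2·74.5587 = 261.7386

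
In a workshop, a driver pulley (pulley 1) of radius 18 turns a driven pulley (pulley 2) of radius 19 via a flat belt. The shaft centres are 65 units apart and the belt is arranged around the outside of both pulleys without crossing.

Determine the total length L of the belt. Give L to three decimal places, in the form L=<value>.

L=246.254

open belt: β = asin((r2−r1)/C) = asin(1/65) = 0.8815°
wrap1 = π − 2β = 178.2370°
wrap2 = π + 2β = 181.7630°
tangent length = C·cosβ = 64.9923
L = r1·wrap1 + r2·wrap2 + 2·C·cosβ = 18·3.1108 + 19·3.1724 + 2·64.9923 = 246.2543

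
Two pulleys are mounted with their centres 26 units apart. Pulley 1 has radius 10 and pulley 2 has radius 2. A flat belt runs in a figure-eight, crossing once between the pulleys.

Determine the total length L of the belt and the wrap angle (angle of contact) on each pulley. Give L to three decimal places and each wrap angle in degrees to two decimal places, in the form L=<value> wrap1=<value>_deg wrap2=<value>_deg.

L=95.343 wrap1=234.97_deg wrap2=234.97_deg

crossed belt: β = asin((r1+r2)/C) = asin(12/26) = 27.4864°
wrap1 = wrap2 = π + 2β = 234.9729°
tangent length = C·cosβ = 23.0651
L = (r1+r2)·wrap + 2·C·cosβ = 12·4.1010 + 2·23.0651 = 95.3428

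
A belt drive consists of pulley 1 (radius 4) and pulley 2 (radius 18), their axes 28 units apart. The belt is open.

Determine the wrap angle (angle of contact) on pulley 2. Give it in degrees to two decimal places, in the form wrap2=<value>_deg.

wrap2=240.00_deg

open belt: β = asin((r2−r1)/C) = asin(14/28) = 30.0000°
wrap1 = π − 2β = 120.0000°
wrap2 = π + 2β = 240.0000°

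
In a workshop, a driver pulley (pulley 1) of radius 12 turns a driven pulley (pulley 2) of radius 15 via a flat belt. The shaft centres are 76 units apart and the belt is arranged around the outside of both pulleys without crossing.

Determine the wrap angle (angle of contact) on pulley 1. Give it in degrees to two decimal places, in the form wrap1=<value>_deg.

wrap1=175.48_deg

open belt: β = asin((r2−r1)/C) = asin(3/76) = 2.2623°
wrap1 = π − 2β = 175.4755°
wrap2 = π + 2β = 184.5245°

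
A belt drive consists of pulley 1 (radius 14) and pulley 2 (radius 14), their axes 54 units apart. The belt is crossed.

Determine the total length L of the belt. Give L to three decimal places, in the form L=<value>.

crossed belt: β = asin((r1+r2)/C) = asin(28/54) = 31.2329°
wrap1 = wrap2 = π + 2β = 242.4659°
tangent length = C·cosβ = 46.1736
L = (r1+r2)·wrap + 2·C·cosβ = 28·4.2318 + 2·46.1736 = 210.8383

L=210.838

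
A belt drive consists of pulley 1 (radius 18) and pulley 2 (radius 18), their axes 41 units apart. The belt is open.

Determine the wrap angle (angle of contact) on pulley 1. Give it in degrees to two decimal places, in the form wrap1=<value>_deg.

wrap1=180.00_deg

open belt: β = asin((r2−r1)/C) = asin(0/41) = 0.0000°
wrap1 = π − 2β = 180.0000°
wrap2 = π + 2β = 180.0000°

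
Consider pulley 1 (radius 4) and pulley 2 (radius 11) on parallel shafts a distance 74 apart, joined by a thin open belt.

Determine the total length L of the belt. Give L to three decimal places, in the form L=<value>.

open belt: β = asin((r2−r1)/C) = asin(7/74) = 5.4280°
wrap1 = π − 2β = 169.1440°
wrap2 = π + 2β = 190.8560°
tangent length = C·cosβ = 73.6682
L = r1·wrap1 + r2·wrap2 + 2·C·cosβ = 4·2.9521 + 11·3.3311 + 2·73.6682 = 195.7865

L=195.787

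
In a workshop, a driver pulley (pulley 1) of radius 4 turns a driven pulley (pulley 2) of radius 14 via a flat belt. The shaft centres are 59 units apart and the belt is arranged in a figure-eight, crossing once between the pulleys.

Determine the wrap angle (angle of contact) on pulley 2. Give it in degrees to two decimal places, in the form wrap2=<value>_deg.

crossed belt: β = asin((r1+r2)/C) = asin(18/59) = 17.7633°
wrap1 = wrap2 = π + 2β = 215.5265°

wrap2=215.53_deg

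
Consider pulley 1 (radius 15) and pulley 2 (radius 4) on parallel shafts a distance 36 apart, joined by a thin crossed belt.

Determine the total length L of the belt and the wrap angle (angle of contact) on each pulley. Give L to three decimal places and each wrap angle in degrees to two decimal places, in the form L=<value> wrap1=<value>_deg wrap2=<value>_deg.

L=141.973 wrap1=243.71_deg wrap2=243.71_deg

crossed belt: β = asin((r1+r2)/C) = asin(19/36) = 31.8554°
wrap1 = wrap2 = π + 2β = 243.7109°
tangent length = C·cosβ = 30.5778
L = (r1+r2)·wrap + 2·C·cosβ = 19·4.2536 + 2·30.5778 = 141.9731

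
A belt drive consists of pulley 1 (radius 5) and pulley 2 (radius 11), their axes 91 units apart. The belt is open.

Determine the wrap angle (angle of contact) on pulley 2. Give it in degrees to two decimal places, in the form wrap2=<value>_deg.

open belt: β = asin((r2−r1)/C) = asin(6/91) = 3.7805°
wrap1 = π − 2β = 172.4390°
wrap2 = π + 2β = 187.5610°

wrap2=187.56_deg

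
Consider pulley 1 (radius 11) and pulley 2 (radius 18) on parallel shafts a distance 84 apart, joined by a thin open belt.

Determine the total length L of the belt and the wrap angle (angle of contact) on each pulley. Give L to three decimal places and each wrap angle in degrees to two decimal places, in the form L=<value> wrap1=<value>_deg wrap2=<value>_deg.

open belt: β = asin((r2−r1)/C) = asin(7/84) = 4.7802°
wrap1 = π − 2β = 170.4396°
wrap2 = π + 2β = 189.5604°
tangent length = C·cosβ = 83.7078
L = r1·wrap1 + r2·wrap2 + 2·C·cosβ = 11·2.9747 + 18·3.3085 + 2·83.7078 = 259.6899

L=259.690 wrap1=170.44_deg wrap2=189.56_deg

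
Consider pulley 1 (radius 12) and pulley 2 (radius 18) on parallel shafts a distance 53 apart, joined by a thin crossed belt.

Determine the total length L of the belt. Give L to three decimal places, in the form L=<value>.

L=217.733

crossed belt: β = asin((r1+r2)/C) = asin(30/53) = 34.4744°
wrap1 = wrap2 = π + 2β = 248.9488°
tangent length = C·cosβ = 43.6921
L = (r1+r2)·wrap + 2·C·cosβ = 30·4.3450 + 2·43.6921 = 217.7335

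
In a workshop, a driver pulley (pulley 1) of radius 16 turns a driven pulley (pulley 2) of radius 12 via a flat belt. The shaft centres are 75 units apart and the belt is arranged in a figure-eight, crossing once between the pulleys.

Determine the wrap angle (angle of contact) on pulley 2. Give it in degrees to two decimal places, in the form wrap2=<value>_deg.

wrap2=223.84_deg

crossed belt: β = asin((r1+r2)/C) = asin(28/75) = 21.9213°
wrap1 = wrap2 = π + 2β = 223.8427°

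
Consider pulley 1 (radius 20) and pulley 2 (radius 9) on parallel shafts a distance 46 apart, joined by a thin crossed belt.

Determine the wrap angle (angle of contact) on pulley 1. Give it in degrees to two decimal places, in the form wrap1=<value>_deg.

wrap1=258.16_deg

crossed belt: β = asin((r1+r2)/C) = asin(29/46) = 39.0822°
wrap1 = wrap2 = π + 2β = 258.1644°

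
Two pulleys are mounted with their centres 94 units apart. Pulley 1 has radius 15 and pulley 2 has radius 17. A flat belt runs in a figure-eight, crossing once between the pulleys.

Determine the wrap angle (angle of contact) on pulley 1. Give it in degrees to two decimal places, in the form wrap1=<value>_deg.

wrap1=219.81_deg

crossed belt: β = asin((r1+r2)/C) = asin(32/94) = 19.9028°
wrap1 = wrap2 = π + 2β = 219.8056°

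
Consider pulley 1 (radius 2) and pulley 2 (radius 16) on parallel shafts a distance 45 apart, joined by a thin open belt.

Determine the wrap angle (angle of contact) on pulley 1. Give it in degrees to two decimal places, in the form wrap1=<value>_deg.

wrap1=143.75_deg

open belt: β = asin((r2−r1)/C) = asin(14/45) = 18.1262°
wrap1 = π − 2β = 143.7476°
wrap2 = π + 2β = 216.2524°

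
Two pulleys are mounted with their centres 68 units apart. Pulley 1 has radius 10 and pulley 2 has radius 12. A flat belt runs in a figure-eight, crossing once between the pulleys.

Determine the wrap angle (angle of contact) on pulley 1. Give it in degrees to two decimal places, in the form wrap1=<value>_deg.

wrap1=217.75_deg

crossed belt: β = asin((r1+r2)/C) = asin(22/68) = 18.8765°
wrap1 = wrap2 = π + 2β = 217.7530°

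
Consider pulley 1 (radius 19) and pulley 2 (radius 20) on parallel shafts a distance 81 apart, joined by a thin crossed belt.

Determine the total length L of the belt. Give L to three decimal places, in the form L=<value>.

crossed belt: β = asin((r1+r2)/C) = asin(39/81) = 28.7822°
wrap1 = wrap2 = π + 2β = 237.5644°
tangent length = C·cosβ = 70.9930
L = (r1+r2)·wrap + 2·C·cosβ = 39·4.1463 + 2·70.9930 = 303.6909

L=303.691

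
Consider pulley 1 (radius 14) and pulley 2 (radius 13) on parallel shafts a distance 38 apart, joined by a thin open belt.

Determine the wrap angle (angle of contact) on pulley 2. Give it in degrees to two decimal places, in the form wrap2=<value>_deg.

open belt: β = asin((r2−r1)/C) = asin(-1/38) = -1.5080°
wrap1 = π − 2β = 183.0159°
wrap2 = π + 2β = 176.9841°

wrap2=176.98_deg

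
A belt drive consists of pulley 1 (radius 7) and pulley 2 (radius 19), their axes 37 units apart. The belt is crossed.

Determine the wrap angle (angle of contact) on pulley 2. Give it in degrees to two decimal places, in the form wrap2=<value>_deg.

wrap2=269.29_deg

crossed belt: β = asin((r1+r2)/C) = asin(26/37) = 44.6442°
wrap1 = wrap2 = π + 2β = 269.2885°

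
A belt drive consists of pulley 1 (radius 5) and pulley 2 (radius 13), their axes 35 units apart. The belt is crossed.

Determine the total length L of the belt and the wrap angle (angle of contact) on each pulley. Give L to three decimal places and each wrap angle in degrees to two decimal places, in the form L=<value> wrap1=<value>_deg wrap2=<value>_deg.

L=136.028 wrap1=241.90_deg wrap2=241.90_deg

crossed belt: β = asin((r1+r2)/C) = asin(18/35) = 30.9497°
wrap1 = wrap2 = π + 2β = 241.8994°
tangent length = C·cosβ = 30.0167
L = (r1+r2)·wrap + 2·C·cosβ = 18·4.2219 + 2·30.0167 = 136.0283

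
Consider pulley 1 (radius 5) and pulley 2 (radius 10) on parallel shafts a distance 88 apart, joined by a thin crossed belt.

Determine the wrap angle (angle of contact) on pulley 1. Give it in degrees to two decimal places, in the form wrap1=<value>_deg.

wrap1=199.63_deg

crossed belt: β = asin((r1+r2)/C) = asin(15/88) = 9.8142°
wrap1 = wrap2 = π + 2β = 199.6285°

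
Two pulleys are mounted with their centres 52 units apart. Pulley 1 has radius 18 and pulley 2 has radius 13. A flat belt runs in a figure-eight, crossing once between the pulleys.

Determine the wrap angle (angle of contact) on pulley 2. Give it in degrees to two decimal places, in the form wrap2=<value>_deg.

crossed belt: β = asin((r1+r2)/C) = asin(31/52) = 36.5949°
wrap1 = wrap2 = π + 2β = 253.1899°

wrap2=253.19_deg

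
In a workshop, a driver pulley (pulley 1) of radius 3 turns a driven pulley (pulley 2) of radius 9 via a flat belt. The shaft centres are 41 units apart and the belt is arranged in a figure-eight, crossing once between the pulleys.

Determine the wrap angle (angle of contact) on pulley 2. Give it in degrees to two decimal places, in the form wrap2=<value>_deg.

crossed belt: β = asin((r1+r2)/C) = asin(12/41) = 17.0186°
wrap1 = wrap2 = π + 2β = 214.0373°

wrap2=214.04_deg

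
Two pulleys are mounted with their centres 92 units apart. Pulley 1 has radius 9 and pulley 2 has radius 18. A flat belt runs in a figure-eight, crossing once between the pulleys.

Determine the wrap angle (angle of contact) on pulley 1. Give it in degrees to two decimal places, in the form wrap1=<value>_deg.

wrap1=214.13_deg

crossed belt: β = asin((r1+r2)/C) = asin(27/92) = 17.0663°
wrap1 = wrap2 = π + 2β = 214.1326°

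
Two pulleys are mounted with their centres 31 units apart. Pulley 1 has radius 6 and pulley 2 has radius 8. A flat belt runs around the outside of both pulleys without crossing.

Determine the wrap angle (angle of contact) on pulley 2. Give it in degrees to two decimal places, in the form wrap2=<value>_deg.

wrap2=187.40_deg

open belt: β = asin((r2−r1)/C) = asin(2/31) = 3.6991°
wrap1 = π − 2β = 172.6019°
wrap2 = π + 2β = 187.3981°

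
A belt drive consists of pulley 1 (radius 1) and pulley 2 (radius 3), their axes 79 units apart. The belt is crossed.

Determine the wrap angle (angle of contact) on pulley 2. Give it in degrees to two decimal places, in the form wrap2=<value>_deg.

crossed belt: β = asin((r1+r2)/C) = asin(4/79) = 2.9023°
wrap1 = wrap2 = π + 2β = 185.8046°

wrap2=185.80_deg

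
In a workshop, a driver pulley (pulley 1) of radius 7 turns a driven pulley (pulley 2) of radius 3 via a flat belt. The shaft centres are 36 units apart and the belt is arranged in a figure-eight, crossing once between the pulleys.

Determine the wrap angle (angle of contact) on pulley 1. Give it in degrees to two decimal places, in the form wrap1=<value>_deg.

crossed belt: β = asin((r1+r2)/C) = asin(10/36) = 16.1276°
wrap1 = wrap2 = π + 2β = 212.2552°

wrap1=212.26_deg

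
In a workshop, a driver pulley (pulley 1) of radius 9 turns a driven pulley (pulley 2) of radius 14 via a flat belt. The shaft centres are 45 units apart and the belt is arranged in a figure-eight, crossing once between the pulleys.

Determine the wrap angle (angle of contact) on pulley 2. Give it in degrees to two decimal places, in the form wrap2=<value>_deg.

crossed belt: β = asin((r1+r2)/C) = asin(23/45) = 30.7379°
wrap1 = wrap2 = π + 2β = 241.4757°

wrap2=241.48_deg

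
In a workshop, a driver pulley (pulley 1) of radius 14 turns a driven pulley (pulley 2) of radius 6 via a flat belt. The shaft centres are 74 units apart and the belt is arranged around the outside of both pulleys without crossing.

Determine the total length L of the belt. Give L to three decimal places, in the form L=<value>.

L=211.698

open belt: β = asin((r2−r1)/C) = asin(-8/74) = -6.2063°
wrap1 = π − 2β = 192.4125°
wrap2 = π + 2β = 167.5875°
tangent length = C·cosβ = 73.5663
L = r1·wrap1 + r2·wrap2 + 2·C·cosβ = 14·3.3582 + 6·2.9250 + 2·73.5663 = 211.6976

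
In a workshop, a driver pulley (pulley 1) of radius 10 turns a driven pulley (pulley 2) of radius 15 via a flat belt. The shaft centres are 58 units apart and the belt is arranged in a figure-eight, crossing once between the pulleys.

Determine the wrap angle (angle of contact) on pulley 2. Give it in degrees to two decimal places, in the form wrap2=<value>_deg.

crossed belt: β = asin((r1+r2)/C) = asin(25/58) = 25.5332°
wrap1 = wrap2 = π + 2β = 231.0665°

wrap2=231.07_deg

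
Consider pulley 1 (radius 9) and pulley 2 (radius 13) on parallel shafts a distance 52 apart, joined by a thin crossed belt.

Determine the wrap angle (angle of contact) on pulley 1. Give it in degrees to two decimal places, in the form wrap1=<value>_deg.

wrap1=230.06_deg

crossed belt: β = asin((r1+r2)/C) = asin(22/52) = 25.0290°
wrap1 = wrap2 = π + 2β = 230.0580°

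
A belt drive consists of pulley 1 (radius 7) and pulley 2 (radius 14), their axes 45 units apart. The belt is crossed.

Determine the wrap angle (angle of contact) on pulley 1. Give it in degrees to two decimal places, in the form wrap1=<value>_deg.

wrap1=235.64_deg

crossed belt: β = asin((r1+r2)/C) = asin(21/45) = 27.8181°
wrap1 = wrap2 = π + 2β = 235.6363°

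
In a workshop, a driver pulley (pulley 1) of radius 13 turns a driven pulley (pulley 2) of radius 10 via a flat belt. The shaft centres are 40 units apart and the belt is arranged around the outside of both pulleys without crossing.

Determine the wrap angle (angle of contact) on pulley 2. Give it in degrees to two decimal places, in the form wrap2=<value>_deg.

wrap2=171.40_deg

open belt: β = asin((r2−r1)/C) = asin(-3/40) = -4.3012°
wrap1 = π − 2β = 188.6024°
wrap2 = π + 2β = 171.3976°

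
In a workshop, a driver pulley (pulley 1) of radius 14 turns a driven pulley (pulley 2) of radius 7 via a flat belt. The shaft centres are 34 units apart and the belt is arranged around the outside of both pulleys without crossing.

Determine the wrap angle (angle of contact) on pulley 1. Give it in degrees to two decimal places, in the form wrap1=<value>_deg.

wrap1=203.76_deg

open belt: β = asin((r2−r1)/C) = asin(-7/34) = -11.8812°
wrap1 = π − 2β = 203.7623°
wrap2 = π + 2β = 156.2377°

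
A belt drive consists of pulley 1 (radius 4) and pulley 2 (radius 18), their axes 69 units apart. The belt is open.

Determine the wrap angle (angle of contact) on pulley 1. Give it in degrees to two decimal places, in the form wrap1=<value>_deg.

open belt: β = asin((r2−r1)/C) = asin(14/69) = 11.7065°
wrap1 = π − 2β = 156.5870°
wrap2 = π + 2β = 203.4130°

wrap1=156.59_deg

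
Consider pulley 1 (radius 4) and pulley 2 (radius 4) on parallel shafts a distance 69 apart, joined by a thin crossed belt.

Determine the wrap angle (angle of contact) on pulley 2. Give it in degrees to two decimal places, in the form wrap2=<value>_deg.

crossed belt: β = asin((r1+r2)/C) = asin(8/69) = 6.6580°
wrap1 = wrap2 = π + 2β = 193.3159°

wrap2=193.32_deg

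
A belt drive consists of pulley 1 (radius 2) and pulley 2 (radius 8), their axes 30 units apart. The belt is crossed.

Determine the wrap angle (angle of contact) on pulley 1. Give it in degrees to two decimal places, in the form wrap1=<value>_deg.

wrap1=218.94_deg

crossed belt: β = asin((r1+r2)/C) = asin(10/30) = 19.4712°
wrap1 = wrap2 = π + 2β = 218.9424°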